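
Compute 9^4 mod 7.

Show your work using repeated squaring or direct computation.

Step 1: Compute 9^4 mod 7 step by step, reducing modulo 7 at each step.
  9^1 mod 7 = 2
  9^2 mod 7 = (2 * 9) mod 7 = 4
  9^3 mod 7 = (4 * 9) mod 7 = 1
  9^4 mod 7 = (1 * 9) mod 7 = 2
Step 2: Result = 2.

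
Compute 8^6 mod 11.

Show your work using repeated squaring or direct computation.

Step 1: Compute 8^6 mod 11 step by step, reducing modulo 11 at each step.
  8^1 mod 11 = 8
  8^2 mod 11 = (8 * 8) mod 11 = 9
  8^3 mod 11 = (9 * 8) mod 11 = 6
  8^4 mod 11 = (6 * 8) mod 11 = 4
  8^5 mod 11 = (4 * 8) mod 11 = 10
  8^6 mod 11 = (10 * 8) mod 11 = 3
Step 2: Result = 3.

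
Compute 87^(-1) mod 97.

Step 1: We need x such that 87 * x = 1 (mod 97).
Step 2: Using the extended Euclidean algorithm or trial:
  87 * 29 = 2523 = 26 * 97 + 1.
Step 3: Since 2523 mod 97 = 1, the inverse is x = 29.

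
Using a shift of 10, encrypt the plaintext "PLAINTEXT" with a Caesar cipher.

Step 1: For each letter, shift forward by 10 positions (mod 26).
  P (position 15) -> position (15+10) mod 26 = 25 -> Z
  L (position 11) -> position (11+10) mod 26 = 21 -> V
  A (position 0) -> position (0+10) mod 26 = 10 -> K
  I (position 8) -> position (8+10) mod 26 = 18 -> S
  N (position 13) -> position (13+10) mod 26 = 23 -> X
  T (position 19) -> position (19+10) mod 26 = 3 -> D
  E (position 4) -> position (4+10) mod 26 = 14 -> O
  X (position 23) -> position (23+10) mod 26 = 7 -> H
  T (position 19) -> position (19+10) mod 26 = 3 -> D
Result: ZVKSXDOHD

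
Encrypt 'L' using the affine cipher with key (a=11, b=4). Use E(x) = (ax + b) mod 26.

Step 1: Convert 'L' to number: x = 11.
Step 2: E(11) = (11 * 11 + 4) mod 26 = 125 mod 26 = 21.
Step 3: Convert 21 back to letter: V.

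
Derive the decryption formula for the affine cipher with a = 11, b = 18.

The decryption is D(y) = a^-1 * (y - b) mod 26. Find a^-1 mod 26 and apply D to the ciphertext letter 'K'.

Step 1: Find a^-1, the modular inverse of 11 mod 26.
Step 2: We need 11 * a^-1 = 1 (mod 26).
Step 3: 11 * 19 = 209 = 8 * 26 + 1, so a^-1 = 19.
Step 4: D(y) = 19(y - 18) mod 26.
Step 5: Apply to 'K' (y = 10): D(10) = 19 * (10 - 18) mod 26 = 19 * -8 mod 26 = 4 -> 'E'.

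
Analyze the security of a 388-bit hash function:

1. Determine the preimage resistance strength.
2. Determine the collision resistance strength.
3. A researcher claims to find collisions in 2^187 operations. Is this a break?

Step 1: Preimage resistance requires brute-force of 2^388 operations.
Step 2: Collision resistance (birthday bound) = 2^(388/2) = 2^194.
Step 3: The claimed attack costs 2^187 operations.
Step 4: Since 2^187 < 2^194, the claimed attack beats the generic birthday bound, so collision resistance is broken.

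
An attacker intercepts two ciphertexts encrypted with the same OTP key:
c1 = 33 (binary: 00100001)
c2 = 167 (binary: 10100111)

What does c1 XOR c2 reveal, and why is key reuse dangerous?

Step 1: c1 XOR c2 = (m1 XOR k) XOR (m2 XOR k).
Step 2: By XOR associativity/commutativity: = m1 XOR m2 XOR k XOR k = m1 XOR m2.
Step 3: 00100001 XOR 10100111 = 10000110 = 134.
Step 4: The key cancels out! An attacker learns m1 XOR m2 = 134, revealing the relationship between plaintexts.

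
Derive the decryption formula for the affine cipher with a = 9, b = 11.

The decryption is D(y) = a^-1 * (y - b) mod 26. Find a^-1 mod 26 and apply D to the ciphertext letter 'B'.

Step 1: Find a^-1, the modular inverse of 9 mod 26.
Step 2: We need 9 * a^-1 = 1 (mod 26).
Step 3: 9 * 3 = 27 = 1 * 26 + 1, so a^-1 = 3.
Step 4: D(y) = 3(y - 11) mod 26.
Step 5: Apply to 'B' (y = 1): D(1) = 3 * (1 - 11) mod 26 = 3 * -10 mod 26 = 22 -> 'W'.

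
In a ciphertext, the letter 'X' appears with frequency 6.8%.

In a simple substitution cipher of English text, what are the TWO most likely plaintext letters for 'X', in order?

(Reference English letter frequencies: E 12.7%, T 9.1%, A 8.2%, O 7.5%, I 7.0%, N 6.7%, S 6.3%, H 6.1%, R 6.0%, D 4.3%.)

Step 1: Observed frequency of 'X' is 6.8%.
Step 2: Compute distances to each reference frequency and sort:
  N (6.7%): difference = 0.1% <-- BEST
  I (7.0%): difference = 0.2% <-- RUNNER-UP
  S (6.3%): difference = 0.5%
  O (7.5%): difference = 0.7%
  H (6.1%): difference = 0.7%
Step 3: Most likely is 'N' (6.7%, diff 0.1%); second most likely is 'I' (7.0%, diff 0.2%).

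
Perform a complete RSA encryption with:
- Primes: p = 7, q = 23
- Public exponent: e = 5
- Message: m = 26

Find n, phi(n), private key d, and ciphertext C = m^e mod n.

Step 1: n = 7 * 23 = 161.
Step 2: phi(n) = (7-1)(23-1) = 6 * 22 = 132.
Step 3: Find d = 5^(-1) mod 132 = 53.
  Verify: 5 * 53 = 265 = 1 (mod 132).
Step 4: C = 26^5 mod 161 = 59.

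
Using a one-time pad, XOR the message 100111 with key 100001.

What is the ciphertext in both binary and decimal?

Step 1: Write out the XOR operation bit by bit:
  Message: 100111
  Key:     100001
  XOR:     000110
Step 2: Convert to decimal: 000110 = 6.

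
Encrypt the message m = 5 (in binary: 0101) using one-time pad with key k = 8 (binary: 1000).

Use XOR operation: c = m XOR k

Step 1: Write out the XOR operation bit by bit:
  Message: 0101
  Key:     1000
  XOR:     1101
Step 2: Convert to decimal: 1101 = 13.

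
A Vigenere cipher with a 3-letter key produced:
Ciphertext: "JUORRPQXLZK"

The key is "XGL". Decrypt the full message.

Step 1: Key 'XGL' has length 3. Extended key: XGLXGLXGLXG
Step 2: Decrypt each position:
  J(9) - X(23) = 12 = M
  U(20) - G(6) = 14 = O
  O(14) - L(11) = 3 = D
  R(17) - X(23) = 20 = U
  R(17) - G(6) = 11 = L
  P(15) - L(11) = 4 = E
  Q(16) - X(23) = 19 = T
  X(23) - G(6) = 17 = R
  L(11) - L(11) = 0 = A
  Z(25) - X(23) = 2 = C
  K(10) - G(6) = 4 = E
Plaintext: MODULETRACE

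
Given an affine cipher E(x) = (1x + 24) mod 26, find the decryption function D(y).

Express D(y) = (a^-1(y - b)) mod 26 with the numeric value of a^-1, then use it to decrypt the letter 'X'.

Step 1: Find a^-1, the modular inverse of 1 mod 26.
Step 2: We need 1 * a^-1 = 1 (mod 26).
Step 3: 1 * 1 = 1 = 0 * 26 + 1, so a^-1 = 1.
Step 4: D(y) = 1(y - 24) mod 26.
Step 5: Apply to 'X' (y = 23): D(23) = 1 * (23 - 24) mod 26 = 1 * -1 mod 26 = 25 -> 'Z'.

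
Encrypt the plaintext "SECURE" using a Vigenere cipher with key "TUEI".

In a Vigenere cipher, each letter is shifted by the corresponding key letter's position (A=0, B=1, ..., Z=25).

Step 1: Repeat key to match plaintext length:
  Plaintext: SECURE
  Key:       TUEITU
Step 2: Encrypt each letter:
  S(18) + T(19) = (18+19) mod 26 = 11 = L
  E(4) + U(20) = (4+20) mod 26 = 24 = Y
  C(2) + E(4) = (2+4) mod 26 = 6 = G
  U(20) + I(8) = (20+8) mod 26 = 2 = C
  R(17) + T(19) = (17+19) mod 26 = 10 = K
  E(4) + U(20) = (4+20) mod 26 = 24 = Y
Ciphertext: LYGCKY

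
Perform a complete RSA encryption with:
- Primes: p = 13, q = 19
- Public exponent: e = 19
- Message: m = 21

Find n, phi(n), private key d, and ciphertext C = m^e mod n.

Step 1: n = 13 * 19 = 247.
Step 2: phi(n) = (13-1)(19-1) = 12 * 18 = 216.
Step 3: Find d = 19^(-1) mod 216 = 91.
  Verify: 19 * 91 = 1729 = 1 (mod 216).
Step 4: C = 21^19 mod 247 = 135.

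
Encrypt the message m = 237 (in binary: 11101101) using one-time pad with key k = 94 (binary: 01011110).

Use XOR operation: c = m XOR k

Step 1: Write out the XOR operation bit by bit:
  Message: 11101101
  Key:     01011110
  XOR:     10110011
Step 2: Convert to decimal: 10110011 = 179.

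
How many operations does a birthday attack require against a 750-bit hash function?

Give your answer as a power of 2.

Step 1: The birthday paradox gives collision probability ~50% after sqrt(2^n) = 2^(n/2) hashes.
Step 2: For 750-bit output: 2^(750/2) = 2^375.
Step 3: Approximately 2^375 hash computations needed.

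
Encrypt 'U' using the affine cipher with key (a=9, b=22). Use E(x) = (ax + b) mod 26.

Step 1: Convert 'U' to number: x = 20.
Step 2: E(20) = (9 * 20 + 22) mod 26 = 202 mod 26 = 20.
Step 3: Convert 20 back to letter: U.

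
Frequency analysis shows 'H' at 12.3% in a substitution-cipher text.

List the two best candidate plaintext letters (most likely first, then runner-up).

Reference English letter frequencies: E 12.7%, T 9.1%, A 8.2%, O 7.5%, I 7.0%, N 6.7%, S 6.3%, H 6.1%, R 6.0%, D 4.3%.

Step 1: Observed frequency of 'H' is 12.3%.
Step 2: Compute distances to each reference frequency and sort:
  E (12.7%): difference = 0.4% <-- BEST
  T (9.1%): difference = 3.2% <-- RUNNER-UP
  A (8.2%): difference = 4.1%
  O (7.5%): difference = 4.8%
  I (7.0%): difference = 5.3%
Step 3: Most likely is 'E' (12.7%, diff 0.4%); second most likely is 'T' (9.1%, diff 3.2%).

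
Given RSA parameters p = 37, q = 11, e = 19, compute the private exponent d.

Step 1: n = 37 * 11 = 407.
Step 2: phi(n) = 36 * 10 = 360.
Step 3: Find d such that 19 * d = 1 (mod 360).
Step 4: d = 19^(-1) mod 360 = 19.
Verification: 19 * 19 = 361 = 1 * 360 + 1.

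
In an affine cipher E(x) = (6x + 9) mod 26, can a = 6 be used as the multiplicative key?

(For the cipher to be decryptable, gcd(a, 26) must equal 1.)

Step 1: Compute gcd(6, 26).
Step 2: gcd(6, 26) = 2.
Since gcd = 2 != 1, 6 shares a common factor with 26, so it cannot be used.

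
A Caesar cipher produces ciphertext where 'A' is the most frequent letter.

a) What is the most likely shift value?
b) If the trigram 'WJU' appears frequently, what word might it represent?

Step 1: In English, 'E' is the most frequent letter (12.7%).
Step 2: The most frequent ciphertext letter is 'A' (position 0).
Step 3: Shift = (0 - 4) mod 26 = 22.
Step 4: Decrypt 'WJU' by shifting back 22:
  W -> A
  J -> N
  U -> Y
Step 5: 'WJU' decrypts to 'ANY'.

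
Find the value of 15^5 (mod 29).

Step 1: Compute 15^5 mod 29 step by step, reducing modulo 29 at each step.
  15^1 mod 29 = 15
  15^2 mod 29 = (15 * 15) mod 29 = 22
  15^3 mod 29 = (22 * 15) mod 29 = 11
  15^4 mod 29 = (11 * 15) mod 29 = 20
  15^5 mod 29 = (20 * 15) mod 29 = 10
Step 2: Result = 10.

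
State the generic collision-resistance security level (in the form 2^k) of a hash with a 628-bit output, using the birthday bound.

Step 1: The birthday paradox gives collision probability ~50% after sqrt(2^n) = 2^(n/2) hashes.
Step 2: For 628-bit output: 2^(628/2) = 2^314.
Step 3: Approximately 2^314 hash computations needed.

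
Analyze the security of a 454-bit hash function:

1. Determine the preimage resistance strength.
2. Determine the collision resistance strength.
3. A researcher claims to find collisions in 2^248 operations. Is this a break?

Step 1: Preimage resistance requires brute-force of 2^454 operations.
Step 2: Collision resistance (birthday bound) = 2^(454/2) = 2^227.
Step 3: The claimed attack costs 2^248 operations.
Step 4: Since 2^248 >= 2^227, the claimed attack is no faster than the generic birthday attack, so this does not break collision resistance.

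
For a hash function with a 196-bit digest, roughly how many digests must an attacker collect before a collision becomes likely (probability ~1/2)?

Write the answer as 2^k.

Step 1: The birthday paradox gives collision probability ~50% after sqrt(2^n) = 2^(n/2) hashes.
Step 2: For 196-bit output: 2^(196/2) = 2^98.
Step 3: Approximately 2^98 hash computations needed.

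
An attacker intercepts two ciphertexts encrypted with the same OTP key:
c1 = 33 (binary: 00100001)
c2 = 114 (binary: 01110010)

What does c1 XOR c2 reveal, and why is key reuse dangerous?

Step 1: c1 XOR c2 = (m1 XOR k) XOR (m2 XOR k).
Step 2: By XOR associativity/commutativity: = m1 XOR m2 XOR k XOR k = m1 XOR m2.
Step 3: 00100001 XOR 01110010 = 01010011 = 83.
Step 4: The key cancels out! An attacker learns m1 XOR m2 = 83, revealing the relationship between plaintexts.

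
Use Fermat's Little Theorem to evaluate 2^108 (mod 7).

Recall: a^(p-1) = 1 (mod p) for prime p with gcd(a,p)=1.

Step 1: Since 7 is prime, by Fermat's Little Theorem: 2^6 = 1 (mod 7).
Step 2: Reduce exponent: 108 mod 6 = 0.
Step 3: So 2^108 = 2^0 (mod 7).
Step 4: 2^0 mod 7 = 1.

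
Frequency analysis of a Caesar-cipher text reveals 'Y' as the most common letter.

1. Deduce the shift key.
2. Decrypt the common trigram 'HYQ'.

Step 1: In English, 'E' is the most frequent letter (12.7%).
Step 2: The most frequent ciphertext letter is 'Y' (position 24).
Step 3: Shift = (24 - 4) mod 26 = 20.
Step 4: Decrypt 'HYQ' by shifting back 20:
  H -> N
  Y -> E
  Q -> W
Step 5: 'HYQ' decrypts to 'NEW'.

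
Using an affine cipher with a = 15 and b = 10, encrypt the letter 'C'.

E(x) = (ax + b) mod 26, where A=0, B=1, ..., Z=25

Step 1: Convert 'C' to number: x = 2.
Step 2: E(2) = (15 * 2 + 10) mod 26 = 40 mod 26 = 14.
Step 3: Convert 14 back to letter: O.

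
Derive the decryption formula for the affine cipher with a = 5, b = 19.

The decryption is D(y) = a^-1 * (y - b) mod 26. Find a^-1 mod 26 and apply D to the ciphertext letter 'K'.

Step 1: Find a^-1, the modular inverse of 5 mod 26.
Step 2: We need 5 * a^-1 = 1 (mod 26).
Step 3: 5 * 21 = 105 = 4 * 26 + 1, so a^-1 = 21.
Step 4: D(y) = 21(y - 19) mod 26.
Step 5: Apply to 'K' (y = 10): D(10) = 21 * (10 - 19) mod 26 = 21 * -9 mod 26 = 19 -> 'T'.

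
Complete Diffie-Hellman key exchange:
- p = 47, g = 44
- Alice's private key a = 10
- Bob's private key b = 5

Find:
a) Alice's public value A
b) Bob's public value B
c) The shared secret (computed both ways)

Step 1: A = g^a mod p = 44^10 mod 47 = 17.
Step 2: B = g^b mod p = 44^5 mod 47 = 39.
Step 3: Alice computes s = B^a mod p = 39^10 mod 47 = 34.
Step 4: Bob computes s = A^b mod p = 17^5 mod 47 = 34.
Both sides agree: shared secret = 34.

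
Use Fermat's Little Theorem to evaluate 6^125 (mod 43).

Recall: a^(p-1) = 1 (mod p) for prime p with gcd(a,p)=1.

Step 1: Since 43 is prime, by Fermat's Little Theorem: 6^42 = 1 (mod 43).
Step 2: Reduce exponent: 125 mod 42 = 41.
Step 3: So 6^125 = 6^41 (mod 43).
Step 4: 6^41 mod 43 = 36.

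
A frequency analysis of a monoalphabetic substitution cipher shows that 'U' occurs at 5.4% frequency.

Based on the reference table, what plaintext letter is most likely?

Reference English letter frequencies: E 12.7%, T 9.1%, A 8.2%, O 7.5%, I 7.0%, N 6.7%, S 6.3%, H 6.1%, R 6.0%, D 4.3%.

Step 1: The observed frequency is 5.4%.
Step 2: Compare with English frequencies:
  E: 12.7% (difference: 7.3%)
  T: 9.1% (difference: 3.7%)
  A: 8.2% (difference: 2.8%)
  O: 7.5% (difference: 2.1%)
  I: 7.0% (difference: 1.6%)
  N: 6.7% (difference: 1.3%)
  S: 6.3% (difference: 0.9%)
  H: 6.1% (difference: 0.7%)
  R: 6.0% (difference: 0.6%) <-- closest
  D: 4.3% (difference: 1.1%)
Step 3: 'U' most likely represents 'R' (frequency 6.0%).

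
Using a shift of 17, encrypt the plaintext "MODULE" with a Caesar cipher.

Step 1: For each letter, shift forward by 17 positions (mod 26).
  M (position 12) -> position (12+17) mod 26 = 3 -> D
  O (position 14) -> position (14+17) mod 26 = 5 -> F
  D (position 3) -> position (3+17) mod 26 = 20 -> U
  U (position 20) -> position (20+17) mod 26 = 11 -> L
  L (position 11) -> position (11+17) mod 26 = 2 -> C
  E (position 4) -> position (4+17) mod 26 = 21 -> V
Result: DFULCV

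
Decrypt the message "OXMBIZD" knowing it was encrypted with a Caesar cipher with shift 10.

Step 1: Reverse the shift by subtracting 10 from each letter position.
  O (position 14) -> position (14-10) mod 26 = 4 -> E
  X (position 23) -> position (23-10) mod 26 = 13 -> N
  M (position 12) -> position (12-10) mod 26 = 2 -> C
  B (position 1) -> position (1-10) mod 26 = 17 -> R
  I (position 8) -> position (8-10) mod 26 = 24 -> Y
  Z (position 25) -> position (25-10) mod 26 = 15 -> P
  D (position 3) -> position (3-10) mod 26 = 19 -> T
Decrypted message: ENCRYPT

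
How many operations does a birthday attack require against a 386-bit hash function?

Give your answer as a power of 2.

Step 1: The birthday paradox gives collision probability ~50% after sqrt(2^n) = 2^(n/2) hashes.
Step 2: For 386-bit output: 2^(386/2) = 2^193.
Step 3: Approximately 2^193 hash computations needed.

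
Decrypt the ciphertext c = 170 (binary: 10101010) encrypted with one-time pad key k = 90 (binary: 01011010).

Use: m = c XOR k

Step 1: XOR ciphertext with key:
  Ciphertext: 10101010
  Key:        01011010
  XOR:        11110000
Step 2: Plaintext = 11110000 = 240 in decimal.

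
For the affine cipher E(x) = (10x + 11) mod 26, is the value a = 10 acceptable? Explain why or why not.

Step 1: Compute gcd(10, 26).
Step 2: gcd(10, 26) = 2.
Since gcd = 2 != 1, 10 shares a common factor with 26, so it cannot be used.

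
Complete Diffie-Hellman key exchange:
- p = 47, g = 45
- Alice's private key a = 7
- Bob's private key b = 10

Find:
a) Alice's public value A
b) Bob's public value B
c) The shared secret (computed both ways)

Step 1: A = g^a mod p = 45^7 mod 47 = 13.
Step 2: B = g^b mod p = 45^10 mod 47 = 37.
Step 3: Alice computes s = B^a mod p = 37^7 mod 47 = 2.
Step 4: Bob computes s = A^b mod p = 13^10 mod 47 = 2.
Both sides agree: shared secret = 2.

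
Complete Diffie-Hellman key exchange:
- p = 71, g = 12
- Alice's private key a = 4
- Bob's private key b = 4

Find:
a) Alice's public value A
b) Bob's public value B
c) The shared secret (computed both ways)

Step 1: A = g^a mod p = 12^4 mod 71 = 4.
Step 2: B = g^b mod p = 12^4 mod 71 = 4.
Step 3: Alice computes s = B^a mod p = 4^4 mod 71 = 43.
Step 4: Bob computes s = A^b mod p = 4^4 mod 71 = 43.
Both sides agree: shared secret = 43.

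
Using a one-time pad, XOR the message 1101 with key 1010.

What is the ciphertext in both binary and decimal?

Step 1: Write out the XOR operation bit by bit:
  Message: 1101
  Key:     1010
  XOR:     0111
Step 2: Convert to decimal: 0111 = 7.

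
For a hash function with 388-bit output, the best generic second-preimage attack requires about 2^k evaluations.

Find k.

Step 1: The hash has a 388-bit output.
Step 2: Second-preimage resistance means: given a specific input x, it should be infeasible to find a different y with h(y) = h(x).
With a 388-bit output, a generic search for a second preimage costs about 2^388 evaluations (each trial matches the fixed target with probability 2^-388).
Step 3: Security level = 388 bits.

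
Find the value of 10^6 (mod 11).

Step 1: Compute 10^6 mod 11 step by step, reducing modulo 11 at each step.
  10^1 mod 11 = 10
  10^2 mod 11 = (10 * 10) mod 11 = 1
  10^3 mod 11 = (1 * 10) mod 11 = 10
  10^4 mod 11 = (10 * 10) mod 11 = 1
  10^5 mod 11 = (1 * 10) mod 11 = 10
  10^6 mod 11 = (10 * 10) mod 11 = 1
Step 2: Result = 1.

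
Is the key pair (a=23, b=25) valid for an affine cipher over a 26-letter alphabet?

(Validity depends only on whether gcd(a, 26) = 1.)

Step 1: Compute gcd(23, 26).
Step 2: gcd(23, 26) = 1.
Since gcd = 1, 23 is coprime with 26, so it is a valid key.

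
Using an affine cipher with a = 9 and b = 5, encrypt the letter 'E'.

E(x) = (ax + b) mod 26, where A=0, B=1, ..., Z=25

Step 1: Convert 'E' to number: x = 4.
Step 2: E(4) = (9 * 4 + 5) mod 26 = 41 mod 26 = 15.
Step 3: Convert 15 back to letter: P.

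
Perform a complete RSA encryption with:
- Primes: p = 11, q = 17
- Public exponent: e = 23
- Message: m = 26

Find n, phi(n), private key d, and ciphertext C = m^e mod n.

Step 1: n = 11 * 17 = 187.
Step 2: phi(n) = (11-1)(17-1) = 10 * 16 = 160.
Step 3: Find d = 23^(-1) mod 160 = 7.
  Verify: 23 * 7 = 161 = 1 (mod 160).
Step 4: C = 26^23 mod 187 = 53.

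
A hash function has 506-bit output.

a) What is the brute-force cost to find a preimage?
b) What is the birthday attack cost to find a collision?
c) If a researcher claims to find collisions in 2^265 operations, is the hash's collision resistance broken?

Step 1: Preimage resistance requires brute-force of 2^506 operations.
Step 2: Collision resistance (birthday bound) = 2^(506/2) = 2^253.
Step 3: The claimed attack costs 2^265 operations.
Step 4: Since 2^265 >= 2^253, the claimed attack is no faster than the generic birthday attack, so this does not break collision resistance.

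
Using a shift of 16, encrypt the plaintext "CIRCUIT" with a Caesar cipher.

Step 1: For each letter, shift forward by 16 positions (mod 26).
  C (position 2) -> position (2+16) mod 26 = 18 -> S
  I (position 8) -> position (8+16) mod 26 = 24 -> Y
  R (position 17) -> position (17+16) mod 26 = 7 -> H
  C (position 2) -> position (2+16) mod 26 = 18 -> S
  U (position 20) -> position (20+16) mod 26 = 10 -> K
  I (position 8) -> position (8+16) mod 26 = 24 -> Y
  T (position 19) -> position (19+16) mod 26 = 9 -> J
Result: SYHSKYJ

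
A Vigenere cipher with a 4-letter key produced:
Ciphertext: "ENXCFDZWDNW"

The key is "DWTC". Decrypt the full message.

Step 1: Key 'DWTC' has length 4. Extended key: DWTCDWTCDWT
Step 2: Decrypt each position:
  E(4) - D(3) = 1 = B
  N(13) - W(22) = 17 = R
  X(23) - T(19) = 4 = E
  C(2) - C(2) = 0 = A
  F(5) - D(3) = 2 = C
  D(3) - W(22) = 7 = H
  Z(25) - T(19) = 6 = G
  W(22) - C(2) = 20 = U
  D(3) - D(3) = 0 = A
  N(13) - W(22) = 17 = R
  W(22) - T(19) = 3 = D
Plaintext: BREACHGUARD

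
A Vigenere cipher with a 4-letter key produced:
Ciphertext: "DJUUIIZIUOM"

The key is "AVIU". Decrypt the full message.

Step 1: Key 'AVIU' has length 4. Extended key: AVIUAVIUAVI
Step 2: Decrypt each position:
  D(3) - A(0) = 3 = D
  J(9) - V(21) = 14 = O
  U(20) - I(8) = 12 = M
  U(20) - U(20) = 0 = A
  I(8) - A(0) = 8 = I
  I(8) - V(21) = 13 = N
  Z(25) - I(8) = 17 = R
  I(8) - U(20) = 14 = O
  U(20) - A(0) = 20 = U
  O(14) - V(21) = 19 = T
  M(12) - I(8) = 4 = E
Plaintext: DOMAINROUTE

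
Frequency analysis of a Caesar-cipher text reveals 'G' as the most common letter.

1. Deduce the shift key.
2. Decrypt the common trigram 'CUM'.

Step 1: In English, 'E' is the most frequent letter (12.7%).
Step 2: The most frequent ciphertext letter is 'G' (position 6).
Step 3: Shift = (6 - 4) mod 26 = 2.
Step 4: Decrypt 'CUM' by shifting back 2:
  C -> A
  U -> S
  M -> K
Step 5: 'CUM' decrypts to 'ASK'.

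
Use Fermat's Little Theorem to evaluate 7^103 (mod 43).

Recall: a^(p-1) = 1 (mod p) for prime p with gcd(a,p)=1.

Step 1: Since 43 is prime, by Fermat's Little Theorem: 7^42 = 1 (mod 43).
Step 2: Reduce exponent: 103 mod 42 = 19.
Step 3: So 7^103 = 7^19 (mod 43).
Step 4: 7^19 mod 43 = 7.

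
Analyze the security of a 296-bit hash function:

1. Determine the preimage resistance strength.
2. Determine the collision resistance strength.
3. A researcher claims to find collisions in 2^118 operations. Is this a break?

Step 1: Preimage resistance requires brute-force of 2^296 operations.
Step 2: Collision resistance (birthday bound) = 2^(296/2) = 2^148.
Step 3: The claimed attack costs 2^118 operations.
Step 4: Since 2^118 < 2^148, the claimed attack beats the generic birthday bound, so collision resistance is broken.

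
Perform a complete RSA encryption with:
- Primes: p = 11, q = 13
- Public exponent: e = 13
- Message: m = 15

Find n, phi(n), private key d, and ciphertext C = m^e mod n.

Step 1: n = 11 * 13 = 143.
Step 2: phi(n) = (11-1)(13-1) = 10 * 12 = 120.
Step 3: Find d = 13^(-1) mod 120 = 37.
  Verify: 13 * 37 = 481 = 1 (mod 120).
Step 4: C = 15^13 mod 143 = 119.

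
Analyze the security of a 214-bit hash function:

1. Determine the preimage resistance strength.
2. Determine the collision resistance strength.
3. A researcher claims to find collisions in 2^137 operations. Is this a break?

Step 1: Preimage resistance requires brute-force of 2^214 operations.
Step 2: Collision resistance (birthday bound) = 2^(214/2) = 2^107.
Step 3: The claimed attack costs 2^137 operations.
Step 4: Since 2^137 >= 2^107, the claimed attack is no faster than the generic birthday attack, so this does not break collision resistance.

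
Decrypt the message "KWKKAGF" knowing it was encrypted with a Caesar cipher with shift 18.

Step 1: Reverse the shift by subtracting 18 from each letter position.
  K (position 10) -> position (10-18) mod 26 = 18 -> S
  W (position 22) -> position (22-18) mod 26 = 4 -> E
  K (position 10) -> position (10-18) mod 26 = 18 -> S
  K (position 10) -> position (10-18) mod 26 = 18 -> S
  A (position 0) -> position (0-18) mod 26 = 8 -> I
  G (position 6) -> position (6-18) mod 26 = 14 -> O
  F (position 5) -> position (5-18) mod 26 = 13 -> N
Decrypted message: SESSION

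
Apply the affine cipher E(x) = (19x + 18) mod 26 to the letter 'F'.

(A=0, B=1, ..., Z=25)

Step 1: Convert 'F' to number: x = 5.
Step 2: E(5) = (19 * 5 + 18) mod 26 = 113 mod 26 = 9.
Step 3: Convert 9 back to letter: J.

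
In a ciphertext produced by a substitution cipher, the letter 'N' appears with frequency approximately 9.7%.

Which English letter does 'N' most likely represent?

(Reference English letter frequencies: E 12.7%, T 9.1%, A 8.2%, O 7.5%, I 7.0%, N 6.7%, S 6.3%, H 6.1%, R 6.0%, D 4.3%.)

Step 1: The observed frequency is 9.7%.
Step 2: Compare with English frequencies:
  E: 12.7% (difference: 3.0%)
  T: 9.1% (difference: 0.6%) <-- closest
  A: 8.2% (difference: 1.5%)
  O: 7.5% (difference: 2.2%)
  I: 7.0% (difference: 2.7%)
  N: 6.7% (difference: 3.0%)
  S: 6.3% (difference: 3.4%)
  H: 6.1% (difference: 3.6%)
  R: 6.0% (difference: 3.7%)
  D: 4.3% (difference: 5.4%)
Step 3: 'N' most likely represents 'T' (frequency 9.1%).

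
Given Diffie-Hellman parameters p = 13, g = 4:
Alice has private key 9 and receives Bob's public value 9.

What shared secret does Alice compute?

Step 1: s = B^a mod p = 9^9 mod 13.
  9^1 mod 13 = 9
  9^2 mod 13 = (9 * 9) mod 13 = 3
  9^3 mod 13 = (3 * 9) mod 13 = 1
  9^4 mod 13 = (1 * 9) mod 13 = 9
  9^5 mod 13 = (9 * 9) mod 13 = 3
  9^6 mod 13 = (3 * 9) mod 13 = 1
  9^7 mod 13 = (1 * 9) mod 13 = 9
  9^8 mod 13 = (9 * 9) mod 13 = 3
  9^9 mod 13 = (3 * 9) mod 13 = 1
Result: shared secret = 1.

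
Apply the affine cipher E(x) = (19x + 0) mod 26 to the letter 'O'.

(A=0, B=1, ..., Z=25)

Step 1: Convert 'O' to number: x = 14.
Step 2: E(14) = (19 * 14 + 0) mod 26 = 266 mod 26 = 6.
Step 3: Convert 6 back to letter: G.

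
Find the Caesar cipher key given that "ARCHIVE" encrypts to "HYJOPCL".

Step 1: Compare first letters: A (position 0) -> H (position 7).
Step 2: Shift = (7 - 0) mod 26 = 7.
The shift value is 7.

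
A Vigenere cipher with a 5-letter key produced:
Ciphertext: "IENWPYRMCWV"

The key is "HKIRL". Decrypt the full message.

Step 1: Key 'HKIRL' has length 5. Extended key: HKIRLHKIRLH
Step 2: Decrypt each position:
  I(8) - H(7) = 1 = B
  E(4) - K(10) = 20 = U
  N(13) - I(8) = 5 = F
  W(22) - R(17) = 5 = F
  P(15) - L(11) = 4 = E
  Y(24) - H(7) = 17 = R
  R(17) - K(10) = 7 = H
  M(12) - I(8) = 4 = E
  C(2) - R(17) = 11 = L
  W(22) - L(11) = 11 = L
  V(21) - H(7) = 14 = O
Plaintext: BUFFERHELLO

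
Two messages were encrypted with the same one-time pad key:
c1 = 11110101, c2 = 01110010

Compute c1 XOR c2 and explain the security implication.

Step 1: c1 XOR c2 = (m1 XOR k) XOR (m2 XOR k).
Step 2: By XOR associativity/commutativity: = m1 XOR m2 XOR k XOR k = m1 XOR m2.
Step 3: 11110101 XOR 01110010 = 10000111 = 135.
Step 4: The key cancels out! An attacker learns m1 XOR m2 = 135, revealing the relationship between plaintexts.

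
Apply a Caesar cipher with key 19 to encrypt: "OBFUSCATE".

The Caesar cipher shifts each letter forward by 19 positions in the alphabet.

Step 1: For each letter, shift forward by 19 positions (mod 26).
  O (position 14) -> position (14+19) mod 26 = 7 -> H
  B (position 1) -> position (1+19) mod 26 = 20 -> U
  F (position 5) -> position (5+19) mod 26 = 24 -> Y
  U (position 20) -> position (20+19) mod 26 = 13 -> N
  S (position 18) -> position (18+19) mod 26 = 11 -> L
  C (position 2) -> position (2+19) mod 26 = 21 -> V
  A (position 0) -> position (0+19) mod 26 = 19 -> T
  T (position 19) -> position (19+19) mod 26 = 12 -> M
  E (position 4) -> position (4+19) mod 26 = 23 -> X
Result: HUYNLVTMX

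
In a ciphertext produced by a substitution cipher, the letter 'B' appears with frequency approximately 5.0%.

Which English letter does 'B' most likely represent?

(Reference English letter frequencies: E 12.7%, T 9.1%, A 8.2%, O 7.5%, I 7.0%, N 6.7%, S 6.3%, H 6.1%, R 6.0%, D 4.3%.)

Step 1: The observed frequency is 5.0%.
Step 2: Compare with English frequencies:
  E: 12.7% (difference: 7.7%)
  T: 9.1% (difference: 4.1%)
  A: 8.2% (difference: 3.2%)
  O: 7.5% (difference: 2.5%)
  I: 7.0% (difference: 2.0%)
  N: 6.7% (difference: 1.7%)
  S: 6.3% (difference: 1.3%)
  H: 6.1% (difference: 1.1%)
  R: 6.0% (difference: 1.0%)
  D: 4.3% (difference: 0.7%) <-- closest
Step 3: 'B' most likely represents 'D' (frequency 4.3%).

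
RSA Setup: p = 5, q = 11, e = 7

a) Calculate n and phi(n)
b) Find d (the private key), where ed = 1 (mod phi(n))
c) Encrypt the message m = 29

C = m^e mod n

Step 1: n = 5 * 11 = 55.
Step 2: phi(n) = (5-1)(11-1) = 4 * 10 = 40.
Step 3: Find d = 7^(-1) mod 40 = 23.
  Verify: 7 * 23 = 161 = 1 (mod 40).
Step 4: C = 29^7 mod 55 = 39.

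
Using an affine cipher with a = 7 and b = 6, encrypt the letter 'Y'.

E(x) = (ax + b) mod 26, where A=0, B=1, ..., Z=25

Step 1: Convert 'Y' to number: x = 24.
Step 2: E(24) = (7 * 24 + 6) mod 26 = 174 mod 26 = 18.
Step 3: Convert 18 back to letter: S.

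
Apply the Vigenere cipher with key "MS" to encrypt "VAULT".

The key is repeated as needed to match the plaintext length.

Step 1: Repeat key to match plaintext length:
  Plaintext: VAULT
  Key:       MSMSM
Step 2: Encrypt each letter:
  V(21) + M(12) = (21+12) mod 26 = 7 = H
  A(0) + S(18) = (0+18) mod 26 = 18 = S
  U(20) + M(12) = (20+12) mod 26 = 6 = G
  L(11) + S(18) = (11+18) mod 26 = 3 = D
  T(19) + M(12) = (19+12) mod 26 = 5 = F
Ciphertext: HSGDF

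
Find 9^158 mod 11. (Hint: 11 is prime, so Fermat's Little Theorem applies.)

Step 1: Since 11 is prime, by Fermat's Little Theorem: 9^10 = 1 (mod 11).
Step 2: Reduce exponent: 158 mod 10 = 8.
Step 3: So 9^158 = 9^8 (mod 11).
Step 4: 9^8 mod 11 = 3.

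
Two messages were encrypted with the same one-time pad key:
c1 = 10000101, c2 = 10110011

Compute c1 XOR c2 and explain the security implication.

Step 1: c1 XOR c2 = (m1 XOR k) XOR (m2 XOR k).
Step 2: By XOR associativity/commutativity: = m1 XOR m2 XOR k XOR k = m1 XOR m2.
Step 3: 10000101 XOR 10110011 = 00110110 = 54.
Step 4: The key cancels out! An attacker learns m1 XOR m2 = 54, revealing the relationship between plaintexts.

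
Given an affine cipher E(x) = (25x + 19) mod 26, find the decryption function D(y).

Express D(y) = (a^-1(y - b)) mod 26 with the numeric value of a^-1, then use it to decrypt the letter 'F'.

Step 1: Find a^-1, the modular inverse of 25 mod 26.
Step 2: We need 25 * a^-1 = 1 (mod 26).
Step 3: 25 * 25 = 625 = 24 * 26 + 1, so a^-1 = 25.
Step 4: D(y) = 25(y - 19) mod 26.
Step 5: Apply to 'F' (y = 5): D(5) = 25 * (5 - 19) mod 26 = 25 * -14 mod 26 = 14 -> 'O'.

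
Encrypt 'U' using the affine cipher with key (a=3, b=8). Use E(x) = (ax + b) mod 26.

Step 1: Convert 'U' to number: x = 20.
Step 2: E(20) = (3 * 20 + 8) mod 26 = 68 mod 26 = 16.
Step 3: Convert 16 back to letter: Q.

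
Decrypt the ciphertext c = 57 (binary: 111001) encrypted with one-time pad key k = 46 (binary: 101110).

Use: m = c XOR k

Step 1: XOR ciphertext with key:
  Ciphertext: 111001
  Key:        101110
  XOR:        010111
Step 2: Plaintext = 010111 = 23 in decimal.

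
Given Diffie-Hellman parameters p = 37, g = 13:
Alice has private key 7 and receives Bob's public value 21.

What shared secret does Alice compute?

Step 1: s = B^a mod p = 21^7 mod 37.
  21^1 mod 37 = 21
  21^2 mod 37 = (21 * 21) mod 37 = 34
  21^3 mod 37 = (34 * 21) mod 37 = 11
  21^4 mod 37 = (11 * 21) mod 37 = 9
  21^5 mod 37 = (9 * 21) mod 37 = 4
  21^6 mod 37 = (4 * 21) mod 37 = 10
  21^7 mod 37 = (10 * 21) mod 37 = 25
Result: shared secret = 25.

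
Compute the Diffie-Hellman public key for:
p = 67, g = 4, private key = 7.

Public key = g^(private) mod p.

Step 1: A = g^a mod p = 4^7 mod 67.
  4^1 mod 67 = 4
  4^2 mod 67 = (4 * 4) mod 67 = 16
  4^3 mod 67 = (16 * 4) mod 67 = 64
  4^4 mod 67 = (64 * 4) mod 67 = 55
  4^5 mod 67 = (55 * 4) mod 67 = 19
  4^6 mod 67 = (19 * 4) mod 67 = 9
  4^7 mod 67 = (9 * 4) mod 67 = 36
Result: A = 36.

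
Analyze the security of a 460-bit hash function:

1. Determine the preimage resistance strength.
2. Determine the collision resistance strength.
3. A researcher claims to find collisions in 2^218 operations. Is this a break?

Step 1: Preimage resistance requires brute-force of 2^460 operations.
Step 2: Collision resistance (birthday bound) = 2^(460/2) = 2^230.
Step 3: The claimed attack costs 2^218 operations.
Step 4: Since 2^218 < 2^230, the claimed attack beats the generic birthday bound, so collision resistance is broken.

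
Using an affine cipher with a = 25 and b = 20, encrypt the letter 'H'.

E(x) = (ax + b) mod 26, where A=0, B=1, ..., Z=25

Step 1: Convert 'H' to number: x = 7.
Step 2: E(7) = (25 * 7 + 20) mod 26 = 195 mod 26 = 13.
Step 3: Convert 13 back to letter: N.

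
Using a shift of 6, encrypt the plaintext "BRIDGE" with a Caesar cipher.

Step 1: For each letter, shift forward by 6 positions (mod 26).
  B (position 1) -> position (1+6) mod 26 = 7 -> H
  R (position 17) -> position (17+6) mod 26 = 23 -> X
  I (position 8) -> position (8+6) mod 26 = 14 -> O
  D (position 3) -> position (3+6) mod 26 = 9 -> J
  G (position 6) -> position (6+6) mod 26 = 12 -> M
  E (position 4) -> position (4+6) mod 26 = 10 -> K
Result: HXOJMK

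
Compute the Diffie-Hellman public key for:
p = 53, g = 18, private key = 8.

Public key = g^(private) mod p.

Step 1: A = g^a mod p = 18^8 mod 53.
  18^1 mod 53 = 18
  18^2 mod 53 = (18 * 18) mod 53 = 6
  18^3 mod 53 = (6 * 18) mod 53 = 2
  18^4 mod 53 = (2 * 18) mod 53 = 36
  18^5 mod 53 = (36 * 18) mod 53 = 12
  18^6 mod 53 = (12 * 18) mod 53 = 4
  18^7 mod 53 = (4 * 18) mod 53 = 19
  18^8 mod 53 = (19 * 18) mod 53 = 24
Result: A = 24.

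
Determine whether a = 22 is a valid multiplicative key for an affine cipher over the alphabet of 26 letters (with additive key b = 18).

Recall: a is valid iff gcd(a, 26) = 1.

Step 1: Compute gcd(22, 26).
Step 2: gcd(22, 26) = 2.
Since gcd = 2 != 1, 22 shares a common factor with 26, so it cannot be used.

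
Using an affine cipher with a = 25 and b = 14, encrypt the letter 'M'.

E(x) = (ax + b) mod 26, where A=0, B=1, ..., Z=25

Step 1: Convert 'M' to number: x = 12.
Step 2: E(12) = (25 * 12 + 14) mod 26 = 314 mod 26 = 2.
Step 3: Convert 2 back to letter: C.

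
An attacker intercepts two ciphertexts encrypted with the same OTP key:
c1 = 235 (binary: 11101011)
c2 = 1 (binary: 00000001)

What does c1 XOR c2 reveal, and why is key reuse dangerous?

Step 1: c1 XOR c2 = (m1 XOR k) XOR (m2 XOR k).
Step 2: By XOR associativity/commutativity: = m1 XOR m2 XOR k XOR k = m1 XOR m2.
Step 3: 11101011 XOR 00000001 = 11101010 = 234.
Step 4: The key cancels out! An attacker learns m1 XOR m2 = 234, revealing the relationship between plaintexts.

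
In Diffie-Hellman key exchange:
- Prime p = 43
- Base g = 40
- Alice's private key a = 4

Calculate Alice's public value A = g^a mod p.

Step 1: A = g^a mod p = 40^4 mod 43.
  40^1 mod 43 = 40
  40^2 mod 43 = (40 * 40) mod 43 = 9
  40^3 mod 43 = (9 * 40) mod 43 = 16
  40^4 mod 43 = (16 * 40) mod 43 = 38
Result: A = 38.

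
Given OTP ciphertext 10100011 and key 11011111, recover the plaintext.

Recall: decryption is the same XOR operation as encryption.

Step 1: XOR ciphertext with key:
  Ciphertext: 10100011
  Key:        11011111
  XOR:        01111100
Step 2: Plaintext = 01111100 = 124 in decimal.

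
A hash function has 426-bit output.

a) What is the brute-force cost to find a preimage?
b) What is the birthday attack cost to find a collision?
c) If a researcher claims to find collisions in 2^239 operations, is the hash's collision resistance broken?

Step 1: Preimage resistance requires brute-force of 2^426 operations.
Step 2: Collision resistance (birthday bound) = 2^(426/2) = 2^213.
Step 3: The claimed attack costs 2^239 operations.
Step 4: Since 2^239 >= 2^213, the claimed attack is no faster than the generic birthday attack, so this does not break collision resistance.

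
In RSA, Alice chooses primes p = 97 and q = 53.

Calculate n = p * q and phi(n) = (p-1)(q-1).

Step 1: n = p * q = 97 * 53 = 5141.
Step 2: phi(n) = (p-1)(q-1) = 96 * 52 = 4992.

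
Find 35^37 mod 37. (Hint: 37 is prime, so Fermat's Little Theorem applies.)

Step 1: Since 37 is prime, by Fermat's Little Theorem: 35^36 = 1 (mod 37).
Step 2: Reduce exponent: 37 mod 36 = 1.
Step 3: So 35^37 = 35^1 (mod 37).
Step 4: 35^1 mod 37 = 35.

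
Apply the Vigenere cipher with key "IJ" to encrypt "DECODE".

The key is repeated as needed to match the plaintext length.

Step 1: Repeat key to match plaintext length:
  Plaintext: DECODE
  Key:       IJIJIJ
Step 2: Encrypt each letter:
  D(3) + I(8) = (3+8) mod 26 = 11 = L
  E(4) + J(9) = (4+9) mod 26 = 13 = N
  C(2) + I(8) = (2+8) mod 26 = 10 = K
  O(14) + J(9) = (14+9) mod 26 = 23 = X
  D(3) + I(8) = (3+8) mod 26 = 11 = L
  E(4) + J(9) = (4+9) mod 26 = 13 = N
Ciphertext: LNKXLN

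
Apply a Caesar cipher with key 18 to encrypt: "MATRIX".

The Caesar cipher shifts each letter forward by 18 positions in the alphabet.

Step 1: For each letter, shift forward by 18 positions (mod 26).
  M (position 12) -> position (12+18) mod 26 = 4 -> E
  A (position 0) -> position (0+18) mod 26 = 18 -> S
  T (position 19) -> position (19+18) mod 26 = 11 -> L
  R (position 17) -> position (17+18) mod 26 = 9 -> J
  I (position 8) -> position (8+18) mod 26 = 0 -> A
  X (position 23) -> position (23+18) mod 26 = 15 -> P
Result: ESLJAP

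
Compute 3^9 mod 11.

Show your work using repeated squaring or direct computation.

Step 1: Compute 3^9 mod 11 step by step, reducing modulo 11 at each step.
  3^1 mod 11 = 3
  3^2 mod 11 = (3 * 3) mod 11 = 9
  3^3 mod 11 = (9 * 3) mod 11 = 5
  3^4 mod 11 = (5 * 3) mod 11 = 4
  3^5 mod 11 = (4 * 3) mod 11 = 1
  3^6 mod 11 = (1 * 3) mod 11 = 3
  3^7 mod 11 = (3 * 3) mod 11 = 9
  3^8 mod 11 = (9 * 3) mod 11 = 5
  3^9 mod 11 = (5 * 3) mod 11 = 4
Step 2: Result = 4.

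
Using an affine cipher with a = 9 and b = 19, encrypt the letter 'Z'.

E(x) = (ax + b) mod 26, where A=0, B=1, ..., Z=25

Step 1: Convert 'Z' to number: x = 25.
Step 2: E(25) = (9 * 25 + 19) mod 26 = 244 mod 26 = 10.
Step 3: Convert 10 back to letter: K.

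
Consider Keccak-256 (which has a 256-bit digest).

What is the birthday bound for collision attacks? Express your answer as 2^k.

Step 1: The birthday paradox gives collision probability ~50% after sqrt(2^n) = 2^(n/2) hashes.
Step 2: For 256-bit output: 2^(256/2) = 2^128.
Step 3: Approximately 2^128 hash computations needed.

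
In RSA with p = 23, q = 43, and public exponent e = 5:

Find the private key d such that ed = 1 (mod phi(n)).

Step 1: n = 23 * 43 = 989.
Step 2: phi(n) = 22 * 42 = 924.
Step 3: Find d such that 5 * d = 1 (mod 924).
Step 4: d = 5^(-1) mod 924 = 185.
Verification: 5 * 185 = 925 = 1 * 924 + 1.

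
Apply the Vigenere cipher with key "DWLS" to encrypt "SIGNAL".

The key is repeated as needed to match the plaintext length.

Step 1: Repeat key to match plaintext length:
  Plaintext: SIGNAL
  Key:       DWLSDW
Step 2: Encrypt each letter:
  S(18) + D(3) = (18+3) mod 26 = 21 = V
  I(8) + W(22) = (8+22) mod 26 = 4 = E
  G(6) + L(11) = (6+11) mod 26 = 17 = R
  N(13) + S(18) = (13+18) mod 26 = 5 = F
  A(0) + D(3) = (0+3) mod 26 = 3 = D
  L(11) + W(22) = (11+22) mod 26 = 7 = H
Ciphertext: VERFDH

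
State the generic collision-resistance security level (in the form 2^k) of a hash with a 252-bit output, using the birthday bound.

Step 1: The birthday paradox gives collision probability ~50% after sqrt(2^n) = 2^(n/2) hashes.
Step 2: For 252-bit output: 2^(252/2) = 2^126.
Step 3: Approximately 2^126 hash computations needed.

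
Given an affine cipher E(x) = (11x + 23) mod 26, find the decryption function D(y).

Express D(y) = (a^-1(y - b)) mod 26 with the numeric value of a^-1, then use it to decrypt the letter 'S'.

Step 1: Find a^-1, the modular inverse of 11 mod 26.
Step 2: We need 11 * a^-1 = 1 (mod 26).
Step 3: 11 * 19 = 209 = 8 * 26 + 1, so a^-1 = 19.
Step 4: D(y) = 19(y - 23) mod 26.
Step 5: Apply to 'S' (y = 18): D(18) = 19 * (18 - 23) mod 26 = 19 * -5 mod 26 = 9 -> 'J'.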